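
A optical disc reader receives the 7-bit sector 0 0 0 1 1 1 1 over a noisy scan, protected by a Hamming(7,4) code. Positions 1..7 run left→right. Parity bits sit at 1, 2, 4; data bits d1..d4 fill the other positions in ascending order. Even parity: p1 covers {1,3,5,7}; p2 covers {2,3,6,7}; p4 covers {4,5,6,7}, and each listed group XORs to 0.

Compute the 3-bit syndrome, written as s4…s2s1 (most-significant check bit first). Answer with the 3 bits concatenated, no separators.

000

s1 (pos 1,3,5,7): 0⊕0⊕1⊕1 = 0
s2 (pos 2,3,6,7): 0⊕0⊕1⊕1 = 0
s4 (pos 4,5,6,7): 1⊕1⊕1⊕1 = 0
Syndrome s4…s1 = 000 → no error.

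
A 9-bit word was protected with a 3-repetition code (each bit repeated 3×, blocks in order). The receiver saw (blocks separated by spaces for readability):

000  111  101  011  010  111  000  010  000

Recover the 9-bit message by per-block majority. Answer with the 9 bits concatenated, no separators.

011101000

Block 1 (000): 0 ones → 0
Block 2 (111): 3 ones → 1
Block 3 (101): 2 ones → 1
Block 4 (011): 2 ones → 1
Block 5 (010): 1 one → 0
Block 6 (111): 3 ones → 1
Block 7 (000): 0 ones → 0
Block 8 (010): 1 one → 0
Block 9 (000): 0 ones → 0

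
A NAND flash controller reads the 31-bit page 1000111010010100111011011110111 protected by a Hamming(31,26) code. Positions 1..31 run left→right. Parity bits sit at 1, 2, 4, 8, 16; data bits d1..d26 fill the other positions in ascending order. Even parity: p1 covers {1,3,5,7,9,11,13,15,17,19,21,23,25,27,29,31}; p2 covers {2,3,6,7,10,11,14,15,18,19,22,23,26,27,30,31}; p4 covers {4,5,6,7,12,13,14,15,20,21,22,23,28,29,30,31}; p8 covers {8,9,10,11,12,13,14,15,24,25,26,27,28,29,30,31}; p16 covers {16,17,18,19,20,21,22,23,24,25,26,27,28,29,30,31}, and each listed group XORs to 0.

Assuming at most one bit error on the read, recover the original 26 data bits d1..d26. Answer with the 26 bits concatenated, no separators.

s1 (pos 1,3,5,7,9,11,13,15,17,19,21,23,25,27,29,31): 1⊕0⊕1⊕1⊕1⊕0⊕0⊕0⊕1⊕1⊕1⊕0⊕1⊕1⊕1⊕1 = 1
s2 (pos 2,3,6,7,10,11,14,15,18,19,22,23,26,27,30,31): 0⊕0⊕1⊕1⊕0⊕0⊕1⊕0⊕1⊕1⊕1⊕0⊕1⊕1⊕1⊕1 = 0
s4 (pos 4,5,6,7,12,13,14,15,20,21,22,23,28,29,30,31): 0⊕1⊕1⊕1⊕1⊕0⊕1⊕0⊕0⊕1⊕1⊕0⊕0⊕1⊕1⊕1 = 0
s8 (pos 8,9,10,11,12,13,14,15,24,25,26,27,28,29,30,31): 0⊕1⊕0⊕0⊕1⊕0⊕1⊕0⊕1⊕1⊕1⊕1⊕0⊕1⊕1⊕1 = 0
s16 (pos 16,17,18,19,20,21,22,23,24,25,26,27,28,29,30,31): 0⊕1⊕1⊕1⊕0⊕1⊕1⊕0⊕1⊕1⊕1⊕1⊕0⊕1⊕1⊕1 = 0
Syndrome s16…s1 = 00001 → error at position 1.
Flip position 1: 1000111010010100111011011110111 → 0000111010010100111011011110111
Read data bits from positions 3,5,6,7,9,10,11,12,13,14,15,17,18,19,20,21,22,23,24,25,26,27,28,29,30,31: 01111001010111011011110111

01111001010111011011110111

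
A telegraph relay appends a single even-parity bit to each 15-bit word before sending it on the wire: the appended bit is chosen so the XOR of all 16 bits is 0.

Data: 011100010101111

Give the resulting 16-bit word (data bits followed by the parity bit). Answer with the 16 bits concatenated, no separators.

XOR of the 15 data bits: 0⊕1⊕1⊕1⊕0⊕0⊕0⊕1⊕0⊕1⊕0⊕1⊕1⊕1⊕1 = 1
Parity bit = 1 (so all 16 bits XOR to 0).

0111000101011111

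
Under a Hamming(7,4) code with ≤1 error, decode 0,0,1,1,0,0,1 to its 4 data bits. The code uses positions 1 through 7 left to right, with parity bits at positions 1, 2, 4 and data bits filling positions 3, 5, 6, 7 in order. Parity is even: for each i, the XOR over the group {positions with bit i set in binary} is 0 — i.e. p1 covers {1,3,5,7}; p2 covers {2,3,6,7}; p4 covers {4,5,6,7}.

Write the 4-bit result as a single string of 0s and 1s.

1001

s1 (pos 1,3,5,7): 0⊕1⊕0⊕1 = 0
s2 (pos 2,3,6,7): 0⊕1⊕0⊕1 = 0
s4 (pos 4,5,6,7): 1⊕0⊕0⊕1 = 0
Syndrome s4…s1 = 000 → no error.
Read data bits from positions 3,5,6,7: 1001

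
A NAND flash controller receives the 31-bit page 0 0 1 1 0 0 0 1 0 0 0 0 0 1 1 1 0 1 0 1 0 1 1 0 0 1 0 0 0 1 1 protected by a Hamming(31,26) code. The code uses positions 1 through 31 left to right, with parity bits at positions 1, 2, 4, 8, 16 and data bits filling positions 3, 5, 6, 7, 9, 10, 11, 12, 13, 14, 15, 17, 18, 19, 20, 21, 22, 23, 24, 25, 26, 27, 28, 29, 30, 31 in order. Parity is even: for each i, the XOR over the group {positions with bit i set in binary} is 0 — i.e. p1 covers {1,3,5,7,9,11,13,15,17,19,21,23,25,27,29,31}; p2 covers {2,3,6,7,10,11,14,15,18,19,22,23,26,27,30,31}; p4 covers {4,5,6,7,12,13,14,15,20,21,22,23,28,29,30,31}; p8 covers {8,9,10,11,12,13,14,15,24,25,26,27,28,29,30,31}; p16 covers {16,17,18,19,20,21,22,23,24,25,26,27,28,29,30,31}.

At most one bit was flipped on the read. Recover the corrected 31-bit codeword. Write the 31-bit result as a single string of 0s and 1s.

0111000100000111010101100100011

s1 (pos 1,3,5,7,9,11,13,15,17,19,21,23,25,27,29,31): 0⊕1⊕0⊕0⊕0⊕0⊕0⊕1⊕0⊕0⊕0⊕1⊕0⊕0⊕0⊕1 = 0
s2 (pos 2,3,6,7,10,11,14,15,18,19,22,23,26,27,30,31): 0⊕1⊕0⊕0⊕0⊕0⊕1⊕1⊕1⊕0⊕1⊕1⊕1⊕0⊕1⊕1 = 1
s4 (pos 4,5,6,7,12,13,14,15,20,21,22,23,28,29,30,31): 1⊕0⊕0⊕0⊕0⊕0⊕1⊕1⊕1⊕0⊕1⊕1⊕0⊕0⊕1⊕1 = 0
s8 (pos 8,9,10,11,12,13,14,15,24,25,26,27,28,29,30,31): 1⊕0⊕0⊕0⊕0⊕0⊕1⊕1⊕0⊕0⊕1⊕0⊕0⊕0⊕1⊕1 = 0
s16 (pos 16,17,18,19,20,21,22,23,24,25,26,27,28,29,30,31): 1⊕0⊕1⊕0⊕1⊕0⊕1⊕1⊕0⊕0⊕1⊕0⊕0⊕0⊕1⊕1 = 0
Syndrome s16…s1 = 00010 → error at position 2.
Flip position 2: 0011000100000111010101100100011 → 0111000100000111010101100100011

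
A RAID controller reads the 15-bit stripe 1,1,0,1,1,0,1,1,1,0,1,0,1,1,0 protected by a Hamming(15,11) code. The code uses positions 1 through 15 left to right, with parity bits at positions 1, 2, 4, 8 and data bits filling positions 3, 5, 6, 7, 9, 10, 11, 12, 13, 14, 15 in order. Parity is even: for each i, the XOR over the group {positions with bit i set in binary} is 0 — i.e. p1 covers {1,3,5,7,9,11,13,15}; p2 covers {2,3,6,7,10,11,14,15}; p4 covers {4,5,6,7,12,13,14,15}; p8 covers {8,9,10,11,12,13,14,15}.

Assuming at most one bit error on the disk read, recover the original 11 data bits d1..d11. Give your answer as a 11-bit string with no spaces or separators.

01011011110

s1 (pos 1,3,5,7,9,11,13,15): 1⊕0⊕1⊕1⊕1⊕1⊕1⊕0 = 0
s2 (pos 2,3,6,7,10,11,14,15): 1⊕0⊕0⊕1⊕0⊕1⊕1⊕0 = 0
s4 (pos 4,5,6,7,12,13,14,15): 1⊕1⊕0⊕1⊕0⊕1⊕1⊕0 = 1
s8 (pos 8,9,10,11,12,13,14,15): 1⊕1⊕0⊕1⊕0⊕1⊕1⊕0 = 1
Syndrome s8…s1 = 1100 → error at position 12.
Flip position 12: 110110111010110 → 110110111011110
Read data bits from positions 3,5,6,7,9,10,11,12,13,14,15: 01011011110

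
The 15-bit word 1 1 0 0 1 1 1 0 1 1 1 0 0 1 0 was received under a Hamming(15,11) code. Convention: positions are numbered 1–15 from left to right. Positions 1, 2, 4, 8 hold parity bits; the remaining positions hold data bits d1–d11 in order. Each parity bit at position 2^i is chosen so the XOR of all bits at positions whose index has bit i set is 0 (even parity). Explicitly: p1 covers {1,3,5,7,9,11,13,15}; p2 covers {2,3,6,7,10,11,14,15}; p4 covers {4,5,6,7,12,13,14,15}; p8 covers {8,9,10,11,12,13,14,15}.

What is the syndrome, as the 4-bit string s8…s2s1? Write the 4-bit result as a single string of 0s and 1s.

s1 (pos 1,3,5,7,9,11,13,15): 1⊕0⊕1⊕1⊕1⊕1⊕0⊕0 = 1
s2 (pos 2,3,6,7,10,11,14,15): 1⊕0⊕1⊕1⊕1⊕1⊕1⊕0 = 0
s4 (pos 4,5,6,7,12,13,14,15): 0⊕1⊕1⊕1⊕0⊕0⊕1⊕0 = 0
s8 (pos 8,9,10,11,12,13,14,15): 0⊕1⊕1⊕1⊕0⊕0⊕1⊕0 = 0
Syndrome s8…s1 = 0001 → error at position 1.

0001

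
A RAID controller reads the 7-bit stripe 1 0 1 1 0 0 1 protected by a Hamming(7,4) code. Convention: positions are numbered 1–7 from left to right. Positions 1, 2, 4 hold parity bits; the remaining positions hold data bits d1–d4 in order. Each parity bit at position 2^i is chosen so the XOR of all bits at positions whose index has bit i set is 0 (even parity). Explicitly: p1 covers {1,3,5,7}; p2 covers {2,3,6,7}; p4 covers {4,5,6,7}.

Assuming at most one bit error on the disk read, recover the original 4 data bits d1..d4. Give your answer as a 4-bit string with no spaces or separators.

1001

s1 (pos 1,3,5,7): 1⊕1⊕0⊕1 = 1
s2 (pos 2,3,6,7): 0⊕1⊕0⊕1 = 0
s4 (pos 4,5,6,7): 1⊕0⊕0⊕1 = 0
Syndrome s4…s1 = 001 → error at position 1.
Flip position 1: 1011001 → 0011001
Read data bits from positions 3,5,6,7: 1001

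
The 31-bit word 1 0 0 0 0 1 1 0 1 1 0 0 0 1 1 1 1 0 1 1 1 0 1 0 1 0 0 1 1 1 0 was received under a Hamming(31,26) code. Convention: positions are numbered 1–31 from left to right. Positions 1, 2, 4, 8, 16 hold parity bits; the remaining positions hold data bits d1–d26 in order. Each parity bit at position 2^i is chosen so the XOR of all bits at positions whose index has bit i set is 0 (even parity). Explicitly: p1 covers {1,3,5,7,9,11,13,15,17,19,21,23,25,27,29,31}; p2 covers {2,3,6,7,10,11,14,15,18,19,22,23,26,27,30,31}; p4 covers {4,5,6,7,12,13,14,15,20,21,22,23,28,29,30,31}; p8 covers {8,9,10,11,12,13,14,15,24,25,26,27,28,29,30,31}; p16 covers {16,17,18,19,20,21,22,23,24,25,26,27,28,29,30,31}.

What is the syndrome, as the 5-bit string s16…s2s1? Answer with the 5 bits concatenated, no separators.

00000

s1 (pos 1,3,5,7,9,11,13,15,17,19,21,23,25,27,29,31): 1⊕0⊕0⊕1⊕1⊕0⊕0⊕1⊕1⊕1⊕1⊕1⊕1⊕0⊕1⊕0 = 0
s2 (pos 2,3,6,7,10,11,14,15,18,19,22,23,26,27,30,31): 0⊕0⊕1⊕1⊕1⊕0⊕1⊕1⊕0⊕1⊕0⊕1⊕0⊕0⊕1⊕0 = 0
s4 (pos 4,5,6,7,12,13,14,15,20,21,22,23,28,29,30,31): 0⊕0⊕1⊕1⊕0⊕0⊕1⊕1⊕1⊕1⊕0⊕1⊕1⊕1⊕1⊕0 = 0
s8 (pos 8,9,10,11,12,13,14,15,24,25,26,27,28,29,30,31): 0⊕1⊕1⊕0⊕0⊕0⊕1⊕1⊕0⊕1⊕0⊕0⊕1⊕1⊕1⊕0 = 0
s16 (pos 16,17,18,19,20,21,22,23,24,25,26,27,28,29,30,31): 1⊕1⊕0⊕1⊕1⊕1⊕0⊕1⊕0⊕1⊕0⊕0⊕1⊕1⊕1⊕0 = 0
Syndrome s16…s1 = 00000 → no error.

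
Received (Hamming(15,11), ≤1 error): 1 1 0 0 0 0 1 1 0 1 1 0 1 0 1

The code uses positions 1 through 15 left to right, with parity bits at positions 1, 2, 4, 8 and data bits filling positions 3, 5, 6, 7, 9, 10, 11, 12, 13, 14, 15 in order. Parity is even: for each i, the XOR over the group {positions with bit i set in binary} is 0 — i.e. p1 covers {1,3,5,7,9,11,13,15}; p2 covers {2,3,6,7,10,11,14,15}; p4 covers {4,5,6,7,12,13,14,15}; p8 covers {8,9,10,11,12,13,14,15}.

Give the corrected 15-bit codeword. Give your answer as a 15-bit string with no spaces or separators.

s1 (pos 1,3,5,7,9,11,13,15): 1⊕0⊕0⊕1⊕0⊕1⊕1⊕1 = 1
s2 (pos 2,3,6,7,10,11,14,15): 1⊕0⊕0⊕1⊕1⊕1⊕0⊕1 = 1
s4 (pos 4,5,6,7,12,13,14,15): 0⊕0⊕0⊕1⊕0⊕1⊕0⊕1 = 1
s8 (pos 8,9,10,11,12,13,14,15): 1⊕0⊕1⊕1⊕0⊕1⊕0⊕1 = 1
Syndrome s8…s1 = 1111 → error at position 15.
Flip position 15: 110000110110101 → 110000110110100

110000110110100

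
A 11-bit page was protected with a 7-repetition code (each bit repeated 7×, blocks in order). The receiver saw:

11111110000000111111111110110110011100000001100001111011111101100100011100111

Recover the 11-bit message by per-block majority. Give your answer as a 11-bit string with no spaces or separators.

Block 1 (1111111): 7 ones → 1
Block 2 (0000000): 0 ones → 0
Block 3 (1111111): 7 ones → 1
Block 4 (1111011): 6 ones → 1
Block 5 (0110011): 4 ones → 1
Block 6 (1000000): 1 one → 0
Block 7 (0110000): 2 ones → 0
Block 8 (1111011): 6 ones → 1
Block 9 (1111011): 6 ones → 1
Block 10 (0010001): 2 ones → 0
Block 11 (1100111): 5 ones → 1

10111001101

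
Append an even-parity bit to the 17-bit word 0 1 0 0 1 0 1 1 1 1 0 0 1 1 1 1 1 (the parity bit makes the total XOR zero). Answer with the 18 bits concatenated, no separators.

010010111100111111

XOR of the 17 data bits: 0⊕1⊕0⊕0⊕1⊕0⊕1⊕1⊕1⊕1⊕0⊕0⊕1⊕1⊕1⊕1⊕1 = 1
Parity bit = 1 (so all 18 bits XOR to 0).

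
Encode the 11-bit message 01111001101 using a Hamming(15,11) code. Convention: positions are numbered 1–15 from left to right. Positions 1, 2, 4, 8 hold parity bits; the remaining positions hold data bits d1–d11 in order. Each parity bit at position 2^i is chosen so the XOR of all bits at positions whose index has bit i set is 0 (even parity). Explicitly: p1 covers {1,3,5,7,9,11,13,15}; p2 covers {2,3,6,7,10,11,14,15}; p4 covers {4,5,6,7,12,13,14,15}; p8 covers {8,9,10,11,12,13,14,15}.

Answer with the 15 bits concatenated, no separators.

Place data at non-parity positions: p1 p2 0 p4 1 1 1 p8 1 0 0 1 1 0 1
p1 (pos 1,3,5,7,9,11,13,15): XOR of data positions = 0⊕1⊕1⊕1⊕0⊕1⊕1 = 1
p2 (pos 2,3,6,7,10,11,14,15): XOR of data positions = 0⊕1⊕1⊕0⊕0⊕0⊕1 = 1
p4 (pos 4,5,6,7,12,13,14,15): XOR of data positions = 1⊕1⊕1⊕1⊕1⊕0⊕1 = 0
p8 (pos 8,9,10,11,12,13,14,15): XOR of data positions = 1⊕0⊕0⊕1⊕1⊕0⊕1 = 0
Codeword: 110011101001101

110011101001101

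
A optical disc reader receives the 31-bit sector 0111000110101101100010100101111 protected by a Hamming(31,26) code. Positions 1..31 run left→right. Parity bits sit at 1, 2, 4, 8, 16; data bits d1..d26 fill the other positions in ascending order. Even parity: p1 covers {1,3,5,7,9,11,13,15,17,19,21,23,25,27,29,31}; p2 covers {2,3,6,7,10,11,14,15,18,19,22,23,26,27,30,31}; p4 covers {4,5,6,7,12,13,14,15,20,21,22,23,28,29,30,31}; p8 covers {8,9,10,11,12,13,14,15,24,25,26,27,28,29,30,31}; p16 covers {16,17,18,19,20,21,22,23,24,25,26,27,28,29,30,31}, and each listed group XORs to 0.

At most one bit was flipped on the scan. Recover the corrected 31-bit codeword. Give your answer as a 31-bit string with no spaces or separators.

0111000110101101100000100101111

s1 (pos 1,3,5,7,9,11,13,15,17,19,21,23,25,27,29,31): 0⊕1⊕0⊕0⊕1⊕1⊕1⊕0⊕1⊕0⊕1⊕1⊕0⊕0⊕1⊕1 = 1
s2 (pos 2,3,6,7,10,11,14,15,18,19,22,23,26,27,30,31): 1⊕1⊕0⊕0⊕0⊕1⊕1⊕0⊕0⊕0⊕0⊕1⊕1⊕0⊕1⊕1 = 0
s4 (pos 4,5,6,7,12,13,14,15,20,21,22,23,28,29,30,31): 1⊕0⊕0⊕0⊕0⊕1⊕1⊕0⊕0⊕1⊕0⊕1⊕1⊕1⊕1⊕1 = 1
s8 (pos 8,9,10,11,12,13,14,15,24,25,26,27,28,29,30,31): 1⊕1⊕0⊕1⊕0⊕1⊕1⊕0⊕0⊕0⊕1⊕0⊕1⊕1⊕1⊕1 = 0
s16 (pos 16,17,18,19,20,21,22,23,24,25,26,27,28,29,30,31): 1⊕1⊕0⊕0⊕0⊕1⊕0⊕1⊕0⊕0⊕1⊕0⊕1⊕1⊕1⊕1 = 1
Syndrome s16…s1 = 10101 → error at position 21.
Flip position 21: 0111000110101101100010100101111 → 0111000110101101100000100101111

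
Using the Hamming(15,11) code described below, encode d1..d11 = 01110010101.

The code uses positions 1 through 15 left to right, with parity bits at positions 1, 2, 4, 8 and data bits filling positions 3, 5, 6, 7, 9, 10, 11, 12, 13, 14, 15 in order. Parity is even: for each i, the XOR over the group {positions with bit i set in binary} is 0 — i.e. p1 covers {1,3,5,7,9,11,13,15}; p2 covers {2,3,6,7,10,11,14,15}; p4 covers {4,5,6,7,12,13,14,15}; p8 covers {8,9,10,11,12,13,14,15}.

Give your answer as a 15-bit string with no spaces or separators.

Place data at non-parity positions: p1 p2 0 p4 1 1 1 p8 0 0 1 0 1 0 1
p1 (pos 1,3,5,7,9,11,13,15): XOR of data positions = 0⊕1⊕1⊕0⊕1⊕1⊕1 = 1
p2 (pos 2,3,6,7,10,11,14,15): XOR of data positions = 0⊕1⊕1⊕0⊕1⊕0⊕1 = 0
p4 (pos 4,5,6,7,12,13,14,15): XOR of data positions = 1⊕1⊕1⊕0⊕1⊕0⊕1 = 1
p8 (pos 8,9,10,11,12,13,14,15): XOR of data positions = 0⊕0⊕1⊕0⊕1⊕0⊕1 = 1
Codeword: 100111110010101

100111110010101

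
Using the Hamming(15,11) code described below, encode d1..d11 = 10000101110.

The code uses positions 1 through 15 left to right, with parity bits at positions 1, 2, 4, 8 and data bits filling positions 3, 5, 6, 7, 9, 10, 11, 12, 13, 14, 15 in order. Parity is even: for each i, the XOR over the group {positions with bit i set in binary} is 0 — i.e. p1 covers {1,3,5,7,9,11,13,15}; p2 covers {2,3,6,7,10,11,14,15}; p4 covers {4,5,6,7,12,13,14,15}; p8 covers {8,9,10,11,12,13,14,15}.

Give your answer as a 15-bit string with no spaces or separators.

Place data at non-parity positions: p1 p2 1 p4 0 0 0 p8 0 1 0 1 1 1 0
p1 (pos 1,3,5,7,9,11,13,15): XOR of data positions = 1⊕0⊕0⊕0⊕0⊕1⊕0 = 0
p2 (pos 2,3,6,7,10,11,14,15): XOR of data positions = 1⊕0⊕0⊕1⊕0⊕1⊕0 = 1
p4 (pos 4,5,6,7,12,13,14,15): XOR of data positions = 0⊕0⊕0⊕1⊕1⊕1⊕0 = 1
p8 (pos 8,9,10,11,12,13,14,15): XOR of data positions = 0⊕1⊕0⊕1⊕1⊕1⊕0 = 0
Codeword: 011100000101110

011100000101110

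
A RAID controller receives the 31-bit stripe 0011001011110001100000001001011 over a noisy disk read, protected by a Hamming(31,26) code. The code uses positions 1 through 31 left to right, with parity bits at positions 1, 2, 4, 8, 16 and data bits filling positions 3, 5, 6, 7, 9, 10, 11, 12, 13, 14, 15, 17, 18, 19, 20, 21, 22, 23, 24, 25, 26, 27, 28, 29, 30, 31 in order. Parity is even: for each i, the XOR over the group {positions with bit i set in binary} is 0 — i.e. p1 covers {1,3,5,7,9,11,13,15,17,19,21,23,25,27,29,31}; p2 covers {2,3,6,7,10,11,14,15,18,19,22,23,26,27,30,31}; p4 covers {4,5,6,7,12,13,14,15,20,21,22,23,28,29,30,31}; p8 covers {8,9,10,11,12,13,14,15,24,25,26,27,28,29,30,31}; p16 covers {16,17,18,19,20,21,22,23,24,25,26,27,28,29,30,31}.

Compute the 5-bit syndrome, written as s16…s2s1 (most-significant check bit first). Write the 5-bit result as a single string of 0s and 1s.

s1 (pos 1,3,5,7,9,11,13,15,17,19,21,23,25,27,29,31): 0⊕1⊕0⊕1⊕1⊕1⊕0⊕0⊕1⊕0⊕0⊕0⊕1⊕0⊕0⊕1 = 1
s2 (pos 2,3,6,7,10,11,14,15,18,19,22,23,26,27,30,31): 0⊕1⊕0⊕1⊕1⊕1⊕0⊕0⊕0⊕0⊕0⊕0⊕0⊕0⊕1⊕1 = 0
s4 (pos 4,5,6,7,12,13,14,15,20,21,22,23,28,29,30,31): 1⊕0⊕0⊕1⊕1⊕0⊕0⊕0⊕0⊕0⊕0⊕0⊕1⊕0⊕1⊕1 = 0
s8 (pos 8,9,10,11,12,13,14,15,24,25,26,27,28,29,30,31): 0⊕1⊕1⊕1⊕1⊕0⊕0⊕0⊕0⊕1⊕0⊕0⊕1⊕0⊕1⊕1 = 0
s16 (pos 16,17,18,19,20,21,22,23,24,25,26,27,28,29,30,31): 1⊕1⊕0⊕0⊕0⊕0⊕0⊕0⊕0⊕1⊕0⊕0⊕1⊕0⊕1⊕1 = 0
Syndrome s16…s1 = 00001 → error at position 1.

00001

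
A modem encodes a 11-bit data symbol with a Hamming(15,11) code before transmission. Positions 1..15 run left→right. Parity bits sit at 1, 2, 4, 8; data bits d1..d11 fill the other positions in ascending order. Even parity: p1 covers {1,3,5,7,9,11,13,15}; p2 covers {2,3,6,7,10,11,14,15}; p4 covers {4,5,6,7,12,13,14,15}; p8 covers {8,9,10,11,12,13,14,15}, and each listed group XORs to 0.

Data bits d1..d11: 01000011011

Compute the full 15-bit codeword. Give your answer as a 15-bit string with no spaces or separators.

Place data at non-parity positions: p1 p2 0 p4 1 0 0 p8 0 0 1 1 0 1 1
p1 (pos 1,3,5,7,9,11,13,15): XOR of data positions = 0⊕1⊕0⊕0⊕1⊕0⊕1 = 1
p2 (pos 2,3,6,7,10,11,14,15): XOR of data positions = 0⊕0⊕0⊕0⊕1⊕1⊕1 = 1
p4 (pos 4,5,6,7,12,13,14,15): XOR of data positions = 1⊕0⊕0⊕1⊕0⊕1⊕1 = 0
p8 (pos 8,9,10,11,12,13,14,15): XOR of data positions = 0⊕0⊕1⊕1⊕0⊕1⊕1 = 0
Codeword: 110010000011011

110010000011011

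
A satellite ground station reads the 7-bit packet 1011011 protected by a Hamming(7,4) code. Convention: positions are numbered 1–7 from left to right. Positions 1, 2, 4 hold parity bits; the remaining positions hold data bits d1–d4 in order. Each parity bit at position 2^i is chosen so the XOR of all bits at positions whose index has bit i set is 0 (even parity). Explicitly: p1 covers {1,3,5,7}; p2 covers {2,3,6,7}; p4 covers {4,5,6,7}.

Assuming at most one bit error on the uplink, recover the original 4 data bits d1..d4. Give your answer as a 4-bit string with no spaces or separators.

1010

s1 (pos 1,3,5,7): 1⊕1⊕0⊕1 = 1
s2 (pos 2,3,6,7): 0⊕1⊕1⊕1 = 1
s4 (pos 4,5,6,7): 1⊕0⊕1⊕1 = 1
Syndrome s4…s1 = 111 → error at position 7.
Flip position 7: 1011011 → 1011010
Read data bits from positions 3,5,6,7: 1010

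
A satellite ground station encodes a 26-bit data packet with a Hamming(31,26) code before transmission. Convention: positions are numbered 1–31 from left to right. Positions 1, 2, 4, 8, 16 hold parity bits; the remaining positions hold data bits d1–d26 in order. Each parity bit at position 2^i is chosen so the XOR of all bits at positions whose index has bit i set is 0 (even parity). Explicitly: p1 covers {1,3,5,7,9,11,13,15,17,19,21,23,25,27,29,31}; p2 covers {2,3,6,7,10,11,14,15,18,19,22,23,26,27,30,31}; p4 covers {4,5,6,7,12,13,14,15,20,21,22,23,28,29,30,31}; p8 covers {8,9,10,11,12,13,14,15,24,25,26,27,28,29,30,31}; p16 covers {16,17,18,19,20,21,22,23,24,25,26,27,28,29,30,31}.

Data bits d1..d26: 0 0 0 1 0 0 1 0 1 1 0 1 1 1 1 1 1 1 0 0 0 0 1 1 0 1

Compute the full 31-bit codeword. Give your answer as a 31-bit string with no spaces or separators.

1000001000101100111111100001101

Place data at non-parity positions: p1 p2 0 p4 0 0 1 p8 0 0 1 0 1 1 0 p16 1 1 1 1 1 1 1 0 0 0 0 1 1 0 1
p1 (pos 1,3,5,7,9,11,13,15,17,19,21,23,25,27,29,31): XOR of data positions = 0⊕0⊕1⊕0⊕1⊕1⊕0⊕1⊕1⊕1⊕1⊕0⊕0⊕1⊕1 = 1
p2 (pos 2,3,6,7,10,11,14,15,18,19,22,23,26,27,30,31): XOR of data positions = 0⊕0⊕1⊕0⊕1⊕1⊕0⊕1⊕1⊕1⊕1⊕0⊕0⊕0⊕1 = 0
p4 (pos 4,5,6,7,12,13,14,15,20,21,22,23,28,29,30,31): XOR of data positions = 0⊕0⊕1⊕0⊕1⊕1⊕0⊕1⊕1⊕1⊕1⊕1⊕1⊕0⊕1 = 0
p8 (pos 8,9,10,11,12,13,14,15,24,25,26,27,28,29,30,31): XOR of data positions = 0⊕0⊕1⊕0⊕1⊕1⊕0⊕0⊕0⊕0⊕0⊕1⊕1⊕0⊕1 = 0
p16 (pos 16,17,18,19,20,21,22,23,24,25,26,27,28,29,30,31): XOR of data positions = 1⊕1⊕1⊕1⊕1⊕1⊕1⊕0⊕0⊕0⊕0⊕1⊕1⊕0⊕1 = 0
Codeword: 1000001000101100111111100001101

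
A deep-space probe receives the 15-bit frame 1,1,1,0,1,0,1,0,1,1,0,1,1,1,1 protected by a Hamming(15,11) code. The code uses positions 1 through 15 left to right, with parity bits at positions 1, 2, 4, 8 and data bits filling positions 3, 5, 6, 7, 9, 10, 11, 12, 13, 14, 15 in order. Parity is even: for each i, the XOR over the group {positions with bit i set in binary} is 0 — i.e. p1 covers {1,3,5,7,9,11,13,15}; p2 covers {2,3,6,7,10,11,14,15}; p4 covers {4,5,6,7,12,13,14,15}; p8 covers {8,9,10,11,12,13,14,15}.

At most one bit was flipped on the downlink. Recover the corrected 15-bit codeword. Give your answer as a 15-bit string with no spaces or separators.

011010101101111

s1 (pos 1,3,5,7,9,11,13,15): 1⊕1⊕1⊕1⊕1⊕0⊕1⊕1 = 1
s2 (pos 2,3,6,7,10,11,14,15): 1⊕1⊕0⊕1⊕1⊕0⊕1⊕1 = 0
s4 (pos 4,5,6,7,12,13,14,15): 0⊕1⊕0⊕1⊕1⊕1⊕1⊕1 = 0
s8 (pos 8,9,10,11,12,13,14,15): 0⊕1⊕1⊕0⊕1⊕1⊕1⊕1 = 0
Syndrome s8…s1 = 0001 → error at position 1.
Flip position 1: 111010101101111 → 011010101101111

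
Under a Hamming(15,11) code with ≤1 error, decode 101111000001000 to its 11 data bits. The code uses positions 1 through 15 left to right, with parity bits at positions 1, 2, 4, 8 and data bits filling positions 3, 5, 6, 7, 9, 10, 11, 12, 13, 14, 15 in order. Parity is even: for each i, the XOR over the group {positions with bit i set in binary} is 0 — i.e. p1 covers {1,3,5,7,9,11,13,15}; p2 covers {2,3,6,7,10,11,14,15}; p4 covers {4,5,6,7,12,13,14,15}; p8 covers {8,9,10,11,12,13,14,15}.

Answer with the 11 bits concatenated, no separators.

11101001000

s1 (pos 1,3,5,7,9,11,13,15): 1⊕1⊕1⊕0⊕0⊕0⊕0⊕0 = 1
s2 (pos 2,3,6,7,10,11,14,15): 0⊕1⊕1⊕0⊕0⊕0⊕0⊕0 = 0
s4 (pos 4,5,6,7,12,13,14,15): 1⊕1⊕1⊕0⊕1⊕0⊕0⊕0 = 0
s8 (pos 8,9,10,11,12,13,14,15): 0⊕0⊕0⊕0⊕1⊕0⊕0⊕0 = 1
Syndrome s8…s1 = 1001 → error at position 9.
Flip position 9: 101111000001000 → 101111001001000
Read data bits from positions 3,5,6,7,9,10,11,12,13,14,15: 11101001000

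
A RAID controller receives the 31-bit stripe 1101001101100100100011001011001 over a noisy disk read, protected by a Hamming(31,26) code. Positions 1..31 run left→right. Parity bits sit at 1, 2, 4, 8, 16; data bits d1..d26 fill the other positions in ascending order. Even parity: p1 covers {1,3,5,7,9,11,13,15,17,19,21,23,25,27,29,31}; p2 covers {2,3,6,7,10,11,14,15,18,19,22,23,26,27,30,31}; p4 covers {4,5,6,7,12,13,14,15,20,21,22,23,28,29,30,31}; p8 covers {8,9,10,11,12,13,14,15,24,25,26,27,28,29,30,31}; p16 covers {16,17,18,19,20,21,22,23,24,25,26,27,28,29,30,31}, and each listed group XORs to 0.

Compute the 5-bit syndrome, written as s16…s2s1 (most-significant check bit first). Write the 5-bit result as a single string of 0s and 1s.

s1 (pos 1,3,5,7,9,11,13,15,17,19,21,23,25,27,29,31): 1⊕0⊕0⊕1⊕0⊕1⊕0⊕0⊕1⊕0⊕1⊕0⊕1⊕1⊕0⊕1 = 0
s2 (pos 2,3,6,7,10,11,14,15,18,19,22,23,26,27,30,31): 1⊕0⊕0⊕1⊕1⊕1⊕1⊕0⊕0⊕0⊕1⊕0⊕0⊕1⊕0⊕1 = 0
s4 (pos 4,5,6,7,12,13,14,15,20,21,22,23,28,29,30,31): 1⊕0⊕0⊕1⊕0⊕0⊕1⊕0⊕0⊕1⊕1⊕0⊕1⊕0⊕0⊕1 = 1
s8 (pos 8,9,10,11,12,13,14,15,24,25,26,27,28,29,30,31): 1⊕0⊕1⊕1⊕0⊕0⊕1⊕0⊕0⊕1⊕0⊕1⊕1⊕0⊕0⊕1 = 0
s16 (pos 16,17,18,19,20,21,22,23,24,25,26,27,28,29,30,31): 0⊕1⊕0⊕0⊕0⊕1⊕1⊕0⊕0⊕1⊕0⊕1⊕1⊕0⊕0⊕1 = 1
Syndrome s16…s1 = 10100 → error at position 20.

10100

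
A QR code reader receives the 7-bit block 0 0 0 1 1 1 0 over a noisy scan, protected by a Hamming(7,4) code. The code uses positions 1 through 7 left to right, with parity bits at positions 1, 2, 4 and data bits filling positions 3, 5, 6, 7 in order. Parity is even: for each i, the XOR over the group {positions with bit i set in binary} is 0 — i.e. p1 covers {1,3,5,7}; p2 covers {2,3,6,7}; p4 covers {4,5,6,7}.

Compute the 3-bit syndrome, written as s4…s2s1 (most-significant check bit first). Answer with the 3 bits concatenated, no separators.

111

s1 (pos 1,3,5,7): 0⊕0⊕1⊕0 = 1
s2 (pos 2,3,6,7): 0⊕0⊕1⊕0 = 1
s4 (pos 4,5,6,7): 1⊕1⊕1⊕0 = 1
Syndrome s4…s1 = 111 → error at position 7.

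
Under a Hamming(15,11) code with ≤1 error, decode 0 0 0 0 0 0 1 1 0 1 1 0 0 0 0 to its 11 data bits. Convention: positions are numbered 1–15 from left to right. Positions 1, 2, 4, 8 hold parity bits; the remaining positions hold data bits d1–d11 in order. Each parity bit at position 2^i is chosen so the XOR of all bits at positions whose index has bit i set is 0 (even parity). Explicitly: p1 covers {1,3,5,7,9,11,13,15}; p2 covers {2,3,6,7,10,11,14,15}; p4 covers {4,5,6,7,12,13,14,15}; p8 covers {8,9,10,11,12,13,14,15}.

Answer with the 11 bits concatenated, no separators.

s1 (pos 1,3,5,7,9,11,13,15): 0⊕0⊕0⊕1⊕0⊕1⊕0⊕0 = 0
s2 (pos 2,3,6,7,10,11,14,15): 0⊕0⊕0⊕1⊕1⊕1⊕0⊕0 = 1
s4 (pos 4,5,6,7,12,13,14,15): 0⊕0⊕0⊕1⊕0⊕0⊕0⊕0 = 1
s8 (pos 8,9,10,11,12,13,14,15): 1⊕0⊕1⊕1⊕0⊕0⊕0⊕0 = 1
Syndrome s8…s1 = 1110 → error at position 14.
Flip position 14: 000000110110000 → 000000110110010
Read data bits from positions 3,5,6,7,9,10,11,12,13,14,15: 00010110010

00010110010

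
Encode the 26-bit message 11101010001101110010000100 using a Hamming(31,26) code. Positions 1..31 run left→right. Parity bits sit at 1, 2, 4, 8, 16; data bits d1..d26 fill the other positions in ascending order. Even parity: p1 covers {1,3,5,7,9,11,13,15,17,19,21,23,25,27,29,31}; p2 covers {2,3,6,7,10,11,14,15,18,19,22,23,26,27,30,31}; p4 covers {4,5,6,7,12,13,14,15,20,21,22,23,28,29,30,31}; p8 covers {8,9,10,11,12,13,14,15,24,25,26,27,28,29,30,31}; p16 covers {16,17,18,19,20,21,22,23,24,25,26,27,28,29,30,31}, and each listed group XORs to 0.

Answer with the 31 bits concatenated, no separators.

Place data at non-parity positions: p1 p2 1 p4 1 1 0 p8 1 0 1 0 0 0 1 p16 1 0 1 1 1 0 0 1 0 0 0 0 1 0 0
p1 (pos 1,3,5,7,9,11,13,15,17,19,21,23,25,27,29,31): XOR of data positions = 1⊕1⊕0⊕1⊕1⊕0⊕1⊕1⊕1⊕1⊕0⊕0⊕0⊕1⊕0 = 1
p2 (pos 2,3,6,7,10,11,14,15,18,19,22,23,26,27,30,31): XOR of data positions = 1⊕1⊕0⊕0⊕1⊕0⊕1⊕0⊕1⊕0⊕0⊕0⊕0⊕0⊕0 = 1
p4 (pos 4,5,6,7,12,13,14,15,20,21,22,23,28,29,30,31): XOR of data positions = 1⊕1⊕0⊕0⊕0⊕0⊕1⊕1⊕1⊕0⊕0⊕0⊕1⊕0⊕0 = 0
p8 (pos 8,9,10,11,12,13,14,15,24,25,26,27,28,29,30,31): XOR of data positions = 1⊕0⊕1⊕0⊕0⊕0⊕1⊕1⊕0⊕0⊕0⊕0⊕1⊕0⊕0 = 1
p16 (pos 16,17,18,19,20,21,22,23,24,25,26,27,28,29,30,31): XOR of data positions = 1⊕0⊕1⊕1⊕1⊕0⊕0⊕1⊕0⊕0⊕0⊕0⊕1⊕0⊕0 = 0
Codeword: 1110110110100010101110010000100

1110110110100010101110010000100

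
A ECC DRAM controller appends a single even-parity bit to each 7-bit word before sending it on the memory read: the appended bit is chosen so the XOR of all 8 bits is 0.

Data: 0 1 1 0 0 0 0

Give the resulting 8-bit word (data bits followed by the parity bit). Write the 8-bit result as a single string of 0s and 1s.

01100000

XOR of the 7 data bits: 0⊕1⊕1⊕0⊕0⊕0⊕0 = 0
Parity bit = 0 (so all 8 bits XOR to 0).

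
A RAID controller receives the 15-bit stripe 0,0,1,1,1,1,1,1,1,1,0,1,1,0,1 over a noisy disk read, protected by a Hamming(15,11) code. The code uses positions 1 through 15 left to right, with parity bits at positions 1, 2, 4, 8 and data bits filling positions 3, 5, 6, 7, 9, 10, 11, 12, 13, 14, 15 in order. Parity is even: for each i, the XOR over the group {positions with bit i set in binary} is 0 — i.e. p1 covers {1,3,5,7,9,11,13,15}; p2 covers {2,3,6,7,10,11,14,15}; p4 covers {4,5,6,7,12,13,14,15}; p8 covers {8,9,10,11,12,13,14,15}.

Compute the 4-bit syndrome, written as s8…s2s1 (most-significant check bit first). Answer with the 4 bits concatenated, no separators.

s1 (pos 1,3,5,7,9,11,13,15): 0⊕1⊕1⊕1⊕1⊕0⊕1⊕1 = 0
s2 (pos 2,3,6,7,10,11,14,15): 0⊕1⊕1⊕1⊕1⊕0⊕0⊕1 = 1
s4 (pos 4,5,6,7,12,13,14,15): 1⊕1⊕1⊕1⊕1⊕1⊕0⊕1 = 1
s8 (pos 8,9,10,11,12,13,14,15): 1⊕1⊕1⊕0⊕1⊕1⊕0⊕1 = 0
Syndrome s8…s1 = 0110 → error at position 6.

0110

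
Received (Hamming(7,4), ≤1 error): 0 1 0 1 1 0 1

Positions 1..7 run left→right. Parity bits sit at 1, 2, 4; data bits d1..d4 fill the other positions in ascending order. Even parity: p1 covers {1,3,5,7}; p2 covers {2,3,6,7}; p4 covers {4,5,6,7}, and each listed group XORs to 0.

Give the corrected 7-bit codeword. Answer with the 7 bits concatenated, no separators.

s1 (pos 1,3,5,7): 0⊕0⊕1⊕1 = 0
s2 (pos 2,3,6,7): 1⊕0⊕0⊕1 = 0
s4 (pos 4,5,6,7): 1⊕1⊕0⊕1 = 1
Syndrome s4…s1 = 100 → error at position 4.
Flip position 4: 0101101 → 0100101

0100101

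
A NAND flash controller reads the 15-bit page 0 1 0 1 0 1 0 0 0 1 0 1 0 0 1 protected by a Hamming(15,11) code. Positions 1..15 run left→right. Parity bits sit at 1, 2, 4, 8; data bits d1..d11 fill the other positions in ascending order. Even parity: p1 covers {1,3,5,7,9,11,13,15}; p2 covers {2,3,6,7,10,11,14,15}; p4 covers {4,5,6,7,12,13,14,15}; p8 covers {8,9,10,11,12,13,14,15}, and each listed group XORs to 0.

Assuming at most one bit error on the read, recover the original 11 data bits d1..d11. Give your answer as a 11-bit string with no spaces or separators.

s1 (pos 1,3,5,7,9,11,13,15): 0⊕0⊕0⊕0⊕0⊕0⊕0⊕1 = 1
s2 (pos 2,3,6,7,10,11,14,15): 1⊕0⊕1⊕0⊕1⊕0⊕0⊕1 = 0
s4 (pos 4,5,6,7,12,13,14,15): 1⊕0⊕1⊕0⊕1⊕0⊕0⊕1 = 0
s8 (pos 8,9,10,11,12,13,14,15): 0⊕0⊕1⊕0⊕1⊕0⊕0⊕1 = 1
Syndrome s8…s1 = 1001 → error at position 9.
Flip position 9: 010101000101001 → 010101001101001
Read data bits from positions 3,5,6,7,9,10,11,12,13,14,15: 00101101001

00101101001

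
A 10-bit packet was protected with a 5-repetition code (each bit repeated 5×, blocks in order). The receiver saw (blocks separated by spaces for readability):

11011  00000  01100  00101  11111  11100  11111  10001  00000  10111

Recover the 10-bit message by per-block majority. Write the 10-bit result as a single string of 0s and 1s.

Block 1 (11011): 4 ones → 1
Block 2 (00000): 0 ones → 0
Block 3 (01100): 2 ones → 0
Block 4 (00101): 2 ones → 0
Block 5 (11111): 5 ones → 1
Block 6 (11100): 3 ones → 1
Block 7 (11111): 5 ones → 1
Block 8 (10001): 2 ones → 0
Block 9 (00000): 0 ones → 0
Block 10 (10111): 4 ones → 1

1000111001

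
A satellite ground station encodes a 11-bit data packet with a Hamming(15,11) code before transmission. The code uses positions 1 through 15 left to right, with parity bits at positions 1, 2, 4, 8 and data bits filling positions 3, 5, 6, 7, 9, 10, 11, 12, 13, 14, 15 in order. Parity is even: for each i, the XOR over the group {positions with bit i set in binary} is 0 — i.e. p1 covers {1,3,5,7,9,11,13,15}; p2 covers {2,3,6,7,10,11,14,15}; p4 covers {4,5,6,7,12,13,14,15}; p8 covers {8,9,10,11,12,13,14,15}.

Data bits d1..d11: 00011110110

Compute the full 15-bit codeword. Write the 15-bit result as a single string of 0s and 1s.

Place data at non-parity positions: p1 p2 0 p4 0 0 1 p8 1 1 1 0 1 1 0
p1 (pos 1,3,5,7,9,11,13,15): XOR of data positions = 0⊕0⊕1⊕1⊕1⊕1⊕0 = 0
p2 (pos 2,3,6,7,10,11,14,15): XOR of data positions = 0⊕0⊕1⊕1⊕1⊕1⊕0 = 0
p4 (pos 4,5,6,7,12,13,14,15): XOR of data positions = 0⊕0⊕1⊕0⊕1⊕1⊕0 = 1
p8 (pos 8,9,10,11,12,13,14,15): XOR of data positions = 1⊕1⊕1⊕0⊕1⊕1⊕0 = 1
Codeword: 000100111110110

000100111110110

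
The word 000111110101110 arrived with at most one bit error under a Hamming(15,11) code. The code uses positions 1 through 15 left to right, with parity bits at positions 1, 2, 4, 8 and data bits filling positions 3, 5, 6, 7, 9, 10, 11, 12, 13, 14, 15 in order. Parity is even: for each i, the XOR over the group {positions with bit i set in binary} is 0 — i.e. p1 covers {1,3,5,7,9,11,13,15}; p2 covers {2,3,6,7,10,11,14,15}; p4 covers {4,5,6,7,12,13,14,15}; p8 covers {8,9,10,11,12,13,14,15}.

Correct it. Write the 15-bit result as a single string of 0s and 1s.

000111110101010

s1 (pos 1,3,5,7,9,11,13,15): 0⊕0⊕1⊕1⊕0⊕0⊕1⊕0 = 1
s2 (pos 2,3,6,7,10,11,14,15): 0⊕0⊕1⊕1⊕1⊕0⊕1⊕0 = 0
s4 (pos 4,5,6,7,12,13,14,15): 1⊕1⊕1⊕1⊕1⊕1⊕1⊕0 = 1
s8 (pos 8,9,10,11,12,13,14,15): 1⊕0⊕1⊕0⊕1⊕1⊕1⊕0 = 1
Syndrome s8…s1 = 1101 → error at position 13.
Flip position 13: 000111110101110 → 000111110101010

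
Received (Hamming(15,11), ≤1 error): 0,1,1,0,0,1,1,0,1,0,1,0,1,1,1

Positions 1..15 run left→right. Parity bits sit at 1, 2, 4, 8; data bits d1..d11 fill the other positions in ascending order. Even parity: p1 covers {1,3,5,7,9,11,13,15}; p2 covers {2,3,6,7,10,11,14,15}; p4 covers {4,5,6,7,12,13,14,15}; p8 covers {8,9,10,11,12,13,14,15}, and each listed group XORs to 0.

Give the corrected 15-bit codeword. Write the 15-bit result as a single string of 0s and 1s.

011001101010101

s1 (pos 1,3,5,7,9,11,13,15): 0⊕1⊕0⊕1⊕1⊕1⊕1⊕1 = 0
s2 (pos 2,3,6,7,10,11,14,15): 1⊕1⊕1⊕1⊕0⊕1⊕1⊕1 = 1
s4 (pos 4,5,6,7,12,13,14,15): 0⊕0⊕1⊕1⊕0⊕1⊕1⊕1 = 1
s8 (pos 8,9,10,11,12,13,14,15): 0⊕1⊕0⊕1⊕0⊕1⊕1⊕1 = 1
Syndrome s8…s1 = 1110 → error at position 14.
Flip position 14: 011001101010111 → 011001101010101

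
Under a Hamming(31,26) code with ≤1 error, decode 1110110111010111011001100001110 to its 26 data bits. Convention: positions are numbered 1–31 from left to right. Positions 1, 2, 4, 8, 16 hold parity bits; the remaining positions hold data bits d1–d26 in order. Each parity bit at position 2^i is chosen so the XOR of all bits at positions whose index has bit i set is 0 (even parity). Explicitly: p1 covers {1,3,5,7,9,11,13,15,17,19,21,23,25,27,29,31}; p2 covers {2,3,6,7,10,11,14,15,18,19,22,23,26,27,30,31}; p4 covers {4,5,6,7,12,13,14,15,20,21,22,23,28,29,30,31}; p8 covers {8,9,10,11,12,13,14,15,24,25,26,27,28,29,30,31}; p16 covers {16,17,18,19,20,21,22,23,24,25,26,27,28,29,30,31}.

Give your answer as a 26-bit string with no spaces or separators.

11101001011011001100001110

s1 (pos 1,3,5,7,9,11,13,15,17,19,21,23,25,27,29,31): 1⊕1⊕1⊕0⊕1⊕0⊕0⊕1⊕0⊕1⊕0⊕1⊕0⊕0⊕1⊕0 = 0
s2 (pos 2,3,6,7,10,11,14,15,18,19,22,23,26,27,30,31): 1⊕1⊕1⊕0⊕1⊕0⊕1⊕1⊕1⊕1⊕1⊕1⊕0⊕0⊕1⊕0 = 1
s4 (pos 4,5,6,7,12,13,14,15,20,21,22,23,28,29,30,31): 0⊕1⊕1⊕0⊕1⊕0⊕1⊕1⊕0⊕0⊕1⊕1⊕1⊕1⊕1⊕0 = 0
s8 (pos 8,9,10,11,12,13,14,15,24,25,26,27,28,29,30,31): 1⊕1⊕1⊕0⊕1⊕0⊕1⊕1⊕0⊕0⊕0⊕0⊕1⊕1⊕1⊕0 = 1
s16 (pos 16,17,18,19,20,21,22,23,24,25,26,27,28,29,30,31): 1⊕0⊕1⊕1⊕0⊕0⊕1⊕1⊕0⊕0⊕0⊕0⊕1⊕1⊕1⊕0 = 0
Syndrome s16…s1 = 01010 → error at position 10.
Flip position 10: 1110110111010111011001100001110 → 1110110110010111011001100001110
Read data bits from positions 3,5,6,7,9,10,11,12,13,14,15,17,18,19,20,21,22,23,24,25,26,27,28,29,30,31: 11101001011011001100001110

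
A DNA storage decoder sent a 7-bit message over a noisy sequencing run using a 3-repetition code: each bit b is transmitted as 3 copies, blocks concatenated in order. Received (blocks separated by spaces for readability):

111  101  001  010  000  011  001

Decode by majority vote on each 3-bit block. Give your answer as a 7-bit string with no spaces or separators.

1100010

Block 1 (111): 3 ones → 1
Block 2 (101): 2 ones → 1
Block 3 (001): 1 one → 0
Block 4 (010): 1 one → 0
Block 5 (000): 0 ones → 0
Block 6 (011): 2 ones → 1
Block 7 (001): 1 one → 0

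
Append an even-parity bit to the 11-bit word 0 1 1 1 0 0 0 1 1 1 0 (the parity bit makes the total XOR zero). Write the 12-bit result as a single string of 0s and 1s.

XOR of the 11 data bits: 0⊕1⊕1⊕1⊕0⊕0⊕0⊕1⊕1⊕1⊕0 = 0
Parity bit = 0 (so all 12 bits XOR to 0).

011100011100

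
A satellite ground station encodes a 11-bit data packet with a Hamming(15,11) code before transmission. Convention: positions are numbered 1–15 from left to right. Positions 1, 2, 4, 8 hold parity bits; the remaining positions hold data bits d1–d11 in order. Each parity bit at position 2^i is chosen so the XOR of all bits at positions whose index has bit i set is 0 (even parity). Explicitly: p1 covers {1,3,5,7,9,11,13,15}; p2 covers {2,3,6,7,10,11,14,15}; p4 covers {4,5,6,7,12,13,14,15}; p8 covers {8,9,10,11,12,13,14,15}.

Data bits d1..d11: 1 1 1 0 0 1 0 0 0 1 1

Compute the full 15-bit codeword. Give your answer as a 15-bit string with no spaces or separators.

Place data at non-parity positions: p1 p2 1 p4 1 1 0 p8 0 1 0 0 0 1 1
p1 (pos 1,3,5,7,9,11,13,15): XOR of data positions = 1⊕1⊕0⊕0⊕0⊕0⊕1 = 1
p2 (pos 2,3,6,7,10,11,14,15): XOR of data positions = 1⊕1⊕0⊕1⊕0⊕1⊕1 = 1
p4 (pos 4,5,6,7,12,13,14,15): XOR of data positions = 1⊕1⊕0⊕0⊕0⊕1⊕1 = 0
p8 (pos 8,9,10,11,12,13,14,15): XOR of data positions = 0⊕1⊕0⊕0⊕0⊕1⊕1 = 1
Codeword: 111011010100011

111011010100011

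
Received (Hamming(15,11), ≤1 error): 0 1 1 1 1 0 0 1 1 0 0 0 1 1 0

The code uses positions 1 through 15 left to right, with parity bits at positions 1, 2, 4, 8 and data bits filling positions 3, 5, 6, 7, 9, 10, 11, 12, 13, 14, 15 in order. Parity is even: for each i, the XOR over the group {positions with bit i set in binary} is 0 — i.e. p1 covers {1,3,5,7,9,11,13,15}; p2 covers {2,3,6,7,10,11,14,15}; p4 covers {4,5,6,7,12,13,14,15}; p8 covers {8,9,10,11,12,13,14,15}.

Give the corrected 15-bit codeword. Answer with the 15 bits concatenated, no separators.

s1 (pos 1,3,5,7,9,11,13,15): 0⊕1⊕1⊕0⊕1⊕0⊕1⊕0 = 0
s2 (pos 2,3,6,7,10,11,14,15): 1⊕1⊕0⊕0⊕0⊕0⊕1⊕0 = 1
s4 (pos 4,5,6,7,12,13,14,15): 1⊕1⊕0⊕0⊕0⊕1⊕1⊕0 = 0
s8 (pos 8,9,10,11,12,13,14,15): 1⊕1⊕0⊕0⊕0⊕1⊕1⊕0 = 0
Syndrome s8…s1 = 0010 → error at position 2.
Flip position 2: 011110011000110 → 001110011000110

001110011000110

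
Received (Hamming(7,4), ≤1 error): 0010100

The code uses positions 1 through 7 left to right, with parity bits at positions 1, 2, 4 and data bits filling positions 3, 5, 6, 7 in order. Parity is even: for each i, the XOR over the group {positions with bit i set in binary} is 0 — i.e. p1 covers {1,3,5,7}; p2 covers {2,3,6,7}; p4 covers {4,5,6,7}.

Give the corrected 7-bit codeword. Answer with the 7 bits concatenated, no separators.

s1 (pos 1,3,5,7): 0⊕1⊕1⊕0 = 0
s2 (pos 2,3,6,7): 0⊕1⊕0⊕0 = 1
s4 (pos 4,5,6,7): 0⊕1⊕0⊕0 = 1
Syndrome s4…s1 = 110 → error at position 6.
Flip position 6: 0010100 → 0010110

0010110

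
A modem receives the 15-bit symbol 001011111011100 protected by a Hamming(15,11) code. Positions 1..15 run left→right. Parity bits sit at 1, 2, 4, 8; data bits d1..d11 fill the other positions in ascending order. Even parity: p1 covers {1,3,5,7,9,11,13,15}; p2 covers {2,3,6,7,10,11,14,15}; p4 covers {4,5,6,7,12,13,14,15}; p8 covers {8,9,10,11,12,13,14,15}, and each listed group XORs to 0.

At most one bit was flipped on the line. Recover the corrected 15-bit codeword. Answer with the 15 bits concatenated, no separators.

001011111010100

s1 (pos 1,3,5,7,9,11,13,15): 0⊕1⊕1⊕1⊕1⊕1⊕1⊕0 = 0
s2 (pos 2,3,6,7,10,11,14,15): 0⊕1⊕1⊕1⊕0⊕1⊕0⊕0 = 0
s4 (pos 4,5,6,7,12,13,14,15): 0⊕1⊕1⊕1⊕1⊕1⊕0⊕0 = 1
s8 (pos 8,9,10,11,12,13,14,15): 1⊕1⊕0⊕1⊕1⊕1⊕0⊕0 = 1
Syndrome s8…s1 = 1100 → error at position 12.
Flip position 12: 001011111011100 → 001011111010100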